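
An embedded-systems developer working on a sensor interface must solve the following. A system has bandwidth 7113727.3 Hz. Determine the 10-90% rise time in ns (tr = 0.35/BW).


Rise time from bandwidth relationship:
tr = 0.35 / BW
   = 0.35 / 7113727.3
   = 4.9200649e-08 s
   = 49.2006 ns

49.2006 ns


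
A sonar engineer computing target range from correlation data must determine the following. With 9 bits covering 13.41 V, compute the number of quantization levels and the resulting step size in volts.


Step 1 — number of quantization levels:
L = 2^N = 2^9 = 512

Step 2 — LSB step size:
delta = Vfs / L
      = 13.41 / 512
      = 0.02619141 V

Levels = 512; step size = 0.02619141 V


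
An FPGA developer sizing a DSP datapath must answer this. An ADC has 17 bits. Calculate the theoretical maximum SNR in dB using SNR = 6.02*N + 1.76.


Theoretical SNR for a full-scale sinusoid:
SNR = 6.02 * N + 1.76
    = 6.02 * 17 + 1.76
    = 102.34 + 1.76
    = 104.1 dB

104.1 dB


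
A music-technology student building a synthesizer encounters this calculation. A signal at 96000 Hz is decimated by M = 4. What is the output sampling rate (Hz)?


Decimation reduces the sample rate:
fs_out = fs_in / M
       = 96000 / 4
       = 24000.0 Hz

24000.0 Hz


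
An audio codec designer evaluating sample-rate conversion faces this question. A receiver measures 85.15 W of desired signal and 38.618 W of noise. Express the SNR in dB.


SNR in decibels:
SNR = 10 * log10(Ps / Pn)
    = 10 * log10(85.15 / 38.618)
    = 10 * log10(2.2049)
    = 10 * 0.3434
    = 3.43 dB

3.43 dB


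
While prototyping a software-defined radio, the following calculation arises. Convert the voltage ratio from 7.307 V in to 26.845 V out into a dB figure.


Voltage gain in dB:
G = 20 * log10(Vout / Vin)
  = 20 * log10(26.845 / 7.307)
  = 20 * log10(3.673874)
  = 20 * 0.565124
  = 11.3 dB

11.3 dB


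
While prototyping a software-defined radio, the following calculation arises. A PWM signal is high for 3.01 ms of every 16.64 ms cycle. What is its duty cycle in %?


Duty cycle as a percentage:
DC = (t_on / T) * 100
   = (3.01 / 16.64) * 100
   = 0.180889 * 100
   = 18.09 %

18.09 %


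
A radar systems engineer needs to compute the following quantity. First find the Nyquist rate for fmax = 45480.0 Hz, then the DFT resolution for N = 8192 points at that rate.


Step 1 — Nyquist sampling rate:
fs = 2 * fmax = 2 * 45480.0 = 90960.0 Hz

Step 2 — DFT bin spacing:
df = fs / N = 90960.0 / 8192 = 11.1035 Hz

11.1035 Hz


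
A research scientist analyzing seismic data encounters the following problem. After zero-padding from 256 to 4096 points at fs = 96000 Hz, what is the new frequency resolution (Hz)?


Frequency resolution after zero-padding:
N_padded = 256 * 16 = 4096
df = fs / N_padded
   = 96000 / 4096
   = 23.4375 Hz

23.4375 Hz


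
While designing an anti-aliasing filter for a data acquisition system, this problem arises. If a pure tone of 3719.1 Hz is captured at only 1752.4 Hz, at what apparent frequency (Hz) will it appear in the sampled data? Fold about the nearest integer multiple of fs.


Compute the nearest integer multiple of fs to the signal:
n = round(3719.1 / 1752.4) = 2
f_alias = |3719.1 - 2 * 1752.4|
        = |3719.1 - 3504.8|
        = 214.3 Hz

214.3


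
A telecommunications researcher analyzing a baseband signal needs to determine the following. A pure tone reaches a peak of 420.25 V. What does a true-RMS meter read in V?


RMS voltage for a sinusoidal waveform:
V_rms = V_peak / sqrt(2)
      = 420.25 / 1.414214
      = 297.162 V

297.162 V


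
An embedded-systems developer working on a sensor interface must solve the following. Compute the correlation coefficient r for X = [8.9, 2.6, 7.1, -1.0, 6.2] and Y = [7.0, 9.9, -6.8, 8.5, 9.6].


Pearson correlation coefficient (population):
r = cov(X,Y) / (std(X) * std(Y))
Mean X = 4.76, Mean Y = 5.64
Cov(X,Y) = -8.6904
Std(X) = 3.536439, Std(Y) = 6.302571
r = -0.3899

-0.3899


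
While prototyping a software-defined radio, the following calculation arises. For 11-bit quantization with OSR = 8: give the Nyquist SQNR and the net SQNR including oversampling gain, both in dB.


Step 1 — baseline SQNR at Nyquist:
SQNR_base = 6.02*N + 1.76
          = 6.02*11 + 1.76
          = 67.98 dB

Step 2 — oversampling processing gain:
G = 10*log10(OSR) = 10*log10(8) = 9.03 dB

Step 3 — total:
SQNR_total = 67.98 + 9.03 = 77.01 dB

Base SQNR = 67.98 dB; oversampled SQNR = 77.01 dB


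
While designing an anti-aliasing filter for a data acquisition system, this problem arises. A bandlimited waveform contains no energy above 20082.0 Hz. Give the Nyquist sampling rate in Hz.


The Nyquist rate is twice the maximum frequency component.
fs_min = 2 * fmax
      = 2 * 20082.0
      = 40164.0 Hz

40164.0


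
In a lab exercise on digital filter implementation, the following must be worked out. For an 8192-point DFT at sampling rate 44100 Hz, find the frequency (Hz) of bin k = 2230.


Frequency of DFT bin k:
f_k = k * fs / N
    = 2230 * 44100 / 8192
    = 98343000 / 8192
    = 12004.761 Hz

12004.761 Hz


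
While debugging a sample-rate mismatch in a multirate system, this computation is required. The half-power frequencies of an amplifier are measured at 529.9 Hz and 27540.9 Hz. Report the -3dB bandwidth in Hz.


Bandwidth is the difference of -3dB frequencies:
BW = f_high - f_low
   = 27540.9 - 529.9
   = 27011.0 Hz

27011.0 Hz


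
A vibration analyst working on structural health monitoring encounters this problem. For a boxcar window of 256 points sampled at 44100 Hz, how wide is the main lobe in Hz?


Main lobe width for a rectangular window:
Width = 2 * fs / N
      = 2 * 44100 / 256
      = 88200 / 256
      = 344.531 Hz

344.531 Hz


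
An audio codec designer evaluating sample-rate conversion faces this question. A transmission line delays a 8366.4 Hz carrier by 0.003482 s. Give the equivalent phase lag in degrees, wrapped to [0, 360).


Phase shift from frequency and time delay:
phi = 360 * f * t_delay
    = 360 * 8366.4 * 0.003482
    = 10487.45 degrees
    mod 360 = 47.45 degrees

47.45 degrees


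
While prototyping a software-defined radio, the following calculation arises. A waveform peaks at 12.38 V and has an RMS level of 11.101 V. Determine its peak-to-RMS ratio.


Crest factor is the ratio of peak to RMS:
CF = V_peak / V_rms
   = 12.38 / 11.101
   = 1.1152

1.1152


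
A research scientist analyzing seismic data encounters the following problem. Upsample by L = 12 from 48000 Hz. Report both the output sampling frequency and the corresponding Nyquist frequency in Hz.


Step 1 — output sample rate after interpolation by L:
fs_out = L * fs_in = 12 * 48000 = 576000 Hz

Step 2 — Nyquist frequency of the output stream:
f_Nyq = fs_out / 2 = 576000 / 2 = 288000.0 Hz

fs_out = 576000 Hz; f_Nyquist = 288000.0 Hz


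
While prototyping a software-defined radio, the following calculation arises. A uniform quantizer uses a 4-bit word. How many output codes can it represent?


Number of quantization levels = 2^N
= 2^4
= 16

16


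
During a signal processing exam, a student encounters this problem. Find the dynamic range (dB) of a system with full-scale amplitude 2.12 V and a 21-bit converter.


Dynamic range from full-scale to LSB:
V_min = V_max / 2^bits = 2.12 / 2^21
DR = 20 * log10(V_max / V_min)
   = 20 * log10(2^21)
   = 20 * 21 * log10(2)
   = 126.43 dB

126.43 dB


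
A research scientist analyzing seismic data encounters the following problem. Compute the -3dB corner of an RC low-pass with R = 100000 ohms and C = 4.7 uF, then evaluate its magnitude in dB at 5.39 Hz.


Step 1 — cutoff frequency:
fc = 1 / (2*pi*R*C)
C = 4.7 uF = 4.7e-06 F
fc = 1 / (2*pi*100000*4.7e-06)
   = 0.338628 Hz

Step 2 — magnitude at f = 5.39 Hz:
|H(f)| = 1 / sqrt(1 + (f/fc)^2)
f/fc = 5.39 / 0.338628 = 15.917172
|H| = 1 / sqrt(1 + 253.356364) = 0.0627016
|H|_dB = 20*log10(0.0627016) = -24.05 dB

fc = 0.338628 Hz; |H(5.39 Hz)| = -24.05 dB


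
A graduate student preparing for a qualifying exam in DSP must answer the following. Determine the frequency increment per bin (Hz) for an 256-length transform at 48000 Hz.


DFT frequency resolution:
df = fs / N
   = 48000 / 256
   = 187.5 Hz

187.5 Hz


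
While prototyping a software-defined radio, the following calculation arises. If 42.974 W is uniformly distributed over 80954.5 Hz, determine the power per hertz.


Power spectral density:
PSD = P / BW
    = 42.974 / 80954.5
    = 0.00053084 W/Hz

0.00053084 W/Hz


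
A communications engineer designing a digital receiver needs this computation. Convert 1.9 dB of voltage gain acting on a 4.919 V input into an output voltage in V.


Output voltage from dB gain:
V_out = V_in * 10^(gain_dB / 20)
      = 4.919 * 10^(1.9 / 20)
      = 4.919 * 1.244515
      = 6.1218 V

6.1218 V


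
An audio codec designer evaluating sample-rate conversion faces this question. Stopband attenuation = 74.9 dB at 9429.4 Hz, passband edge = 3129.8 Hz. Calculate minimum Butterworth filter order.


Butterworth filter order formula:
n = log10(10^(A/10) - 1) / (2 * log10(f_stop/f_pass))
10^(74.9/10) - 1 = 30902953.3251
f_stop/f_pass = 9429.4 / 3129.8 = 3.0128
n = 7.8189 -> ceil = 8

8


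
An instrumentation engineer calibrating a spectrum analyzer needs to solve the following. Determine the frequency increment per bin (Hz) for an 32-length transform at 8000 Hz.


DFT frequency resolution:
df = fs / N
   = 8000 / 32
   = 250.0 Hz

250.0 Hz


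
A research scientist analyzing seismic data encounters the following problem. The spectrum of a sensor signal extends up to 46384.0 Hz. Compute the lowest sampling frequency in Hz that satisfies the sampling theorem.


The Nyquist rate is twice the maximum frequency component.
fs_min = 2 * fmax
      = 2 * 46384.0
      = 92768.0 Hz

92768.0


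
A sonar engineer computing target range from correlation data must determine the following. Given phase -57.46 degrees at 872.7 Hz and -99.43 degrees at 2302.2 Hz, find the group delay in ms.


Group delay from phase difference:
tau = -d(phi)/d(omega)
d(phi) = -41.97 deg = -0.732515 rad
d(omega) = 2*pi*(2302.2 - 872.7) = 8981.8134 rad/s
tau = -(-0.732515) / 8981.8134
    = 0.0816 ms

0.0816 ms


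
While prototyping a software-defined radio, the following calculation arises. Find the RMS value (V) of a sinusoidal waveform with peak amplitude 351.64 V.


RMS voltage for a sinusoidal waveform:
V_rms = V_peak / sqrt(2)
      = 351.64 / 1.414214
      = 248.647 V

248.647 V


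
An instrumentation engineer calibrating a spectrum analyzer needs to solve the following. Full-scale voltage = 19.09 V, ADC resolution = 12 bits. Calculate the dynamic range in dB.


Dynamic range from full-scale to LSB:
V_min = V_max / 2^bits = 19.09 / 2^12
DR = 20 * log10(V_max / V_min)
   = 20 * log10(2^12)
   = 20 * 12 * log10(2)
   = 72.25 dB

72.25 dB


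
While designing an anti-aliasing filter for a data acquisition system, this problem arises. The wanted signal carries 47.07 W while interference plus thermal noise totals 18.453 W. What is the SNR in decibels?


SNR in decibels:
SNR = 10 * log10(Ps / Pn)
    = 10 * log10(47.07 / 18.453)
    = 10 * log10(2.5508)
    = 10 * 0.4067
    = 4.07 dB

4.07 dB


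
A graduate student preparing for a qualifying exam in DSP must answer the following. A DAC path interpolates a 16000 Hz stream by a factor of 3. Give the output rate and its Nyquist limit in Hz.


Step 1 — output sample rate after interpolation by L:
fs_out = L * fs_in = 3 * 16000 = 48000 Hz

Step 2 — Nyquist frequency of the output stream:
f_Nyq = fs_out / 2 = 48000 / 2 = 24000.0 Hz

fs_out = 48000 Hz; f_Nyquist = 24000.0 Hz


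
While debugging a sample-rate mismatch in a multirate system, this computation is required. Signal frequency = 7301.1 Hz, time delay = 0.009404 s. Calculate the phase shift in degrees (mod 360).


Phase shift from frequency and time delay:
phi = 360 * f * t_delay
    = 360 * 7301.1 * 0.009404
    = 24717.44 degrees
    mod 360 = 237.44 degrees

237.44 degrees


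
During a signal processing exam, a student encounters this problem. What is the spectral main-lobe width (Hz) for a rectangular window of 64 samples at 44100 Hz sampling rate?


Main lobe width for a rectangular window:
Width = 2 * fs / N
      = 2 * 44100 / 64
      = 88200 / 64
      = 1378.125 Hz

1378.125 Hz


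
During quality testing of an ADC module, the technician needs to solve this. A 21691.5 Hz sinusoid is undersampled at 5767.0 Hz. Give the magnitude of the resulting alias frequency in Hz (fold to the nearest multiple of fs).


Compute the nearest integer multiple of fs to the signal:
n = round(21691.5 / 5767.0) = 4
f_alias = |21691.5 - 4 * 5767.0|
        = |21691.5 - 23068.0|
        = 1376.5 Hz

1376.5


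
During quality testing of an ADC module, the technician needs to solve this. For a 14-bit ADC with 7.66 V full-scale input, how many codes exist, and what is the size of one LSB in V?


Step 1 — number of quantization levels:
L = 2^N = 2^14 = 16384

Step 2 — LSB step size:
delta = Vfs / L
      = 7.66 / 16384
      = 0.00046753 V

Levels = 16384; step size = 0.00046753 V


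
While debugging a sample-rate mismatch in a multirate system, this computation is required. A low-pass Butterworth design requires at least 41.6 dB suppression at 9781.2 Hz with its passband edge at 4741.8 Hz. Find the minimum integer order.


Butterworth filter order formula:
n = log10(10^(A/10) - 1) / (2 * log10(f_stop/f_pass))
10^(41.6/10) - 1 = 14453.3977
f_stop/f_pass = 9781.2 / 4741.8 = 2.0628
n = 6.6147 -> ceil = 7

7


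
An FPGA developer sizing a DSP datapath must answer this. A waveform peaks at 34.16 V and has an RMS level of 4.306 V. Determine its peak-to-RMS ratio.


Crest factor is the ratio of peak to RMS:
CF = V_peak / V_rms
   = 34.16 / 4.306
   = 7.9331

7.9331


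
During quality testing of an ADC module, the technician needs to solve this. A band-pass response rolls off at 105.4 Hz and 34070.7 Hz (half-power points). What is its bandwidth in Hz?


Bandwidth is the difference of -3dB frequencies:
BW = f_high - f_low
   = 34070.7 - 105.4
   = 33965.3 Hz

33965.3 Hz


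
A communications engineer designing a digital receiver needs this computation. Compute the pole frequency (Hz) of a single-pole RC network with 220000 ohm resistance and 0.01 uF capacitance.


Cutoff frequency of a first-order RC filter:
fc = 1 / (2 * pi * R * C)
C = 0.01 uF = 1e-08 F
fc = 1 / (2 * pi * 220000 * 1e-08)
   = 1 / 0.013823007675795
   = 72.343156 Hz

72.343156 Hz


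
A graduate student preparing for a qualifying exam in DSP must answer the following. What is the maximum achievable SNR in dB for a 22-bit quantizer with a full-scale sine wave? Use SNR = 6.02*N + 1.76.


Theoretical SNR for a full-scale sinusoid:
SNR = 6.02 * N + 1.76
    = 6.02 * 22 + 1.76
    = 132.44 + 1.76
    = 134.2 dB

134.2 dB


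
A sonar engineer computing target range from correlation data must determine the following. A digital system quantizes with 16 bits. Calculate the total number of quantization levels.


Number of quantization levels = 2^N
= 2^16
= 65536

65536


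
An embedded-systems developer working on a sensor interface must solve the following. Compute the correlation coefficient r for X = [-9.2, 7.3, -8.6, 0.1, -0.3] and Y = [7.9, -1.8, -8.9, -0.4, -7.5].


Pearson correlation coefficient (population):
r = cov(X,Y) / (std(X) * std(Y))
Mean X = -2.14, Mean Y = -2.14
Cov(X,Y) = -5.9936
Std(X) = 6.149667, Std(Y) = 5.972805
r = -0.1632

-0.1632


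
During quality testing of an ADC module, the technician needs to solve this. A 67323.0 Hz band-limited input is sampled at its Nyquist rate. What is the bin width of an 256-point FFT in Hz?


Step 1 — Nyquist sampling rate:
fs = 2 * fmax = 2 * 67323.0 = 134646.0 Hz

Step 2 — DFT bin spacing:
df = fs / N = 134646.0 / 256 = 525.9609 Hz

525.9609 Hz


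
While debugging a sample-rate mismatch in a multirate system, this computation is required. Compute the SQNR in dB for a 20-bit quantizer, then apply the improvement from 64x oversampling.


Step 1 — baseline SQNR at Nyquist:
SQNR_base = 6.02*N + 1.76
          = 6.02*20 + 1.76
          = 122.16 dB

Step 2 — oversampling processing gain:
G = 10*log10(OSR) = 10*log10(64) = 18.06 dB

Step 3 — total:
SQNR_total = 122.16 + 18.06 = 140.22 dB

Base SQNR = 122.16 dB; oversampled SQNR = 140.22 dB


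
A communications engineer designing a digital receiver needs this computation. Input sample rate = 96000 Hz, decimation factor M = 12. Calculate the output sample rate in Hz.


Decimation reduces the sample rate:
fs_out = fs_in / M
       = 96000 / 12
       = 8000.0 Hz

8000.0 Hz


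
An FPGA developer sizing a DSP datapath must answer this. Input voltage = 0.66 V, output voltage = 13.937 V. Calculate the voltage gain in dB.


Voltage gain in dB:
G = 20 * log10(Vout / Vin)
  = 20 * log10(13.937 / 0.66)
  = 20 * log10(21.116667)
  = 20 * 1.324625
  = 26.49 dB

26.49 dB


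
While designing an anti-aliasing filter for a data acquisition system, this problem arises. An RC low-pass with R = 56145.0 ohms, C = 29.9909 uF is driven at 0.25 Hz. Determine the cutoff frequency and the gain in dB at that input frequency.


Step 1 — cutoff frequency:
fc = 1 / (2*pi*R*C)
C = 29.9909 uF = 2.99909e-05 F
fc = 1 / (2*pi*56145.0*2.99909e-05)
   = 0.0945191 Hz

Step 2 — magnitude at f = 0.25 Hz:
|H(f)| = 1 / sqrt(1 + (f/fc)^2)
f/fc = 0.25 / 0.0945191 = 2.644968
|H| = 1 / sqrt(1 + 6.995856) = 0.353645
|H|_dB = 20*log10(0.353645) = -9.03 dB

fc = 0.0945191 Hz; |H(0.25 Hz)| = -9.03 dB


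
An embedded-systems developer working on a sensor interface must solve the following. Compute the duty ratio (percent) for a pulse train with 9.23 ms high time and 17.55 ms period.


Duty cycle as a percentage:
DC = (t_on / T) * 100
   = (9.23 / 17.55) * 100
   = 0.525926 * 100
   = 52.59 %

52.59 %


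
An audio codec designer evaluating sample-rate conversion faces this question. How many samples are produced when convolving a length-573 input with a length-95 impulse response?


Linear convolution output length:
L = N + M - 1
  = 573 + 95 - 1
  = 667 samples

667


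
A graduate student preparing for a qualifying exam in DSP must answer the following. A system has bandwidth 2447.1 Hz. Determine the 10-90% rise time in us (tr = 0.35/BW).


Rise time from bandwidth relationship:
tr = 0.35 / BW
   = 0.35 / 2447.1
   = 0.0001430264395 s
   = 143.0264 us

143.0264 us


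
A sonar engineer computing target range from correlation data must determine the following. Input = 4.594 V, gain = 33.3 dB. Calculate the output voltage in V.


Output voltage from dB gain:
V_out = V_in * 10^(gain_dB / 20)
      = 4.594 * 10^(33.3 / 20)
      = 4.594 * 46.238102
      = 212.4178 V

212.4178 V


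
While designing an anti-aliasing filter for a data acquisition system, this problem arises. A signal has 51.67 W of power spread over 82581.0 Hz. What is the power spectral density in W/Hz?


Power spectral density:
PSD = P / BW
    = 51.67 / 82581.0
    = 0.00062569 W/Hz

0.00062569 W/Hz


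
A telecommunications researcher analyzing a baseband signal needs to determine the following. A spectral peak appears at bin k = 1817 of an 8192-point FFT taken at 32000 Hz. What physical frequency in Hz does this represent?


Frequency of DFT bin k:
f_k = k * fs / N
    = 1817 * 32000 / 8192
    = 58144000 / 8192
    = 7097.656 Hz

7097.656 Hz


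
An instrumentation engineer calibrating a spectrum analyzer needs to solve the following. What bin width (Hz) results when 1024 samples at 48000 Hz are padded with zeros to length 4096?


Frequency resolution after zero-padding:
N_padded = 1024 * 4 = 4096
df = fs / N_padded
   = 48000 / 4096
   = 11.7188 Hz

11.7188 Hz


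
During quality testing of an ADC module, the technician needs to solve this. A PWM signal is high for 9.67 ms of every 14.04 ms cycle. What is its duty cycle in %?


Duty cycle as a percentage:
DC = (t_on / T) * 100
   = (9.67 / 14.04) * 100
   = 0.688746 * 100
   = 68.87 %

68.87 %


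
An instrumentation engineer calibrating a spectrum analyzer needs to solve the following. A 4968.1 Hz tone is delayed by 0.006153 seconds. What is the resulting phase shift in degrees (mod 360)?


Phase shift from frequency and time delay:
phi = 360 * f * t_delay
    = 360 * 4968.1 * 0.006153
    = 11004.74 degrees
    mod 360 = 204.74 degrees

204.74 degrees


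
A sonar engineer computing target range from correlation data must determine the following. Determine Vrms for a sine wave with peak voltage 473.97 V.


RMS voltage for a sinusoidal waveform:
V_rms = V_peak / sqrt(2)
      = 473.97 / 1.414214
      = 335.147 V

335.147 V


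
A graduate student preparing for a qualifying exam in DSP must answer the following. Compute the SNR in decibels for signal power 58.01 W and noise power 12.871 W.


SNR in decibels:
SNR = 10 * log10(Ps / Pn)
    = 10 * log10(58.01 / 12.871)
    = 10 * log10(4.507)
    = 10 * 0.6539
    = 6.54 dB

6.54 dB


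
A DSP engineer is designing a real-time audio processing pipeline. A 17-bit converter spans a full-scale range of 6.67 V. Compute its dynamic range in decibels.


Dynamic range from full-scale to LSB:
V_min = V_max / 2^bits = 6.67 / 2^17
DR = 20 * log10(V_max / V_min)
   = 20 * log10(2^17)
   = 20 * 17 * log10(2)
   = 102.35 dB

102.35 dB


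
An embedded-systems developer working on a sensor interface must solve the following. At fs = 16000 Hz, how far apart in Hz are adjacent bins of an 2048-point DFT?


DFT frequency resolution:
df = fs / N
   = 16000 / 2048
   = 7.8125 Hz

7.8125 Hz


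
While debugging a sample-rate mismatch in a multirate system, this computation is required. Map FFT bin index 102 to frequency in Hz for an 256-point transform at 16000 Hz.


Frequency of DFT bin k:
f_k = k * fs / N
    = 102 * 16000 / 256
    = 1632000 / 256
    = 6375.0 Hz

6375.0 Hz


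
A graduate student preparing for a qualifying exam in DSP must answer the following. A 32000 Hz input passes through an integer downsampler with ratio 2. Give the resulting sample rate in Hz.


Decimation reduces the sample rate:
fs_out = fs_in / M
       = 32000 / 2
       = 16000.0 Hz

16000.0 Hz


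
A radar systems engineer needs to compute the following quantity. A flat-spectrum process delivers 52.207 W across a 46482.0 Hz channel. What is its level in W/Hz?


Power spectral density:
PSD = P / BW
    = 52.207 / 46482.0
    = 0.00112317 W/Hz

0.00112317 W/Hz


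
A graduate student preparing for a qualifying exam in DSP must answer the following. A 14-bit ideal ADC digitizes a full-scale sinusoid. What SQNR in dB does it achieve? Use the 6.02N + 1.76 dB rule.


Theoretical SNR for a full-scale sinusoid:
SNR = 6.02 * N + 1.76
    = 6.02 * 14 + 1.76
    = 84.28 + 1.76
    = 86.04 dB

86.04 dB


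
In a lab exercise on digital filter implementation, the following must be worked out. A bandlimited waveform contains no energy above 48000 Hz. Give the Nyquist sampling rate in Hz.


The Nyquist rate is twice the maximum frequency component.
fs_min = 2 * fmax
      = 2 * 48000
      = 96000 Hz

96000


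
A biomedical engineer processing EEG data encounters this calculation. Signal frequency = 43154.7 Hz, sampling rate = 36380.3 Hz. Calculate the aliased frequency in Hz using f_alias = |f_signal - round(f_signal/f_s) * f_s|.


Compute the nearest integer multiple of fs to the signal:
n = round(43154.7 / 36380.3) = 1
f_alias = |43154.7 - 1 * 36380.3|
        = |43154.7 - 36380.3|
        = 6774.4 Hz

6774.4


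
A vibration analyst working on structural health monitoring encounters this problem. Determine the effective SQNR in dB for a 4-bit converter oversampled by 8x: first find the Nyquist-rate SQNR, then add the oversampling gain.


Step 1 — baseline SQNR at Nyquist:
SQNR_base = 6.02*N + 1.76
          = 6.02*4 + 1.76
          = 25.84 dB

Step 2 — oversampling processing gain:
G = 10*log10(OSR) = 10*log10(8) = 9.03 dB

Step 3 — total:
SQNR_total = 25.84 + 9.03 = 34.87 dB

Base SQNR = 25.84 dB; oversampled SQNR = 34.87 dB


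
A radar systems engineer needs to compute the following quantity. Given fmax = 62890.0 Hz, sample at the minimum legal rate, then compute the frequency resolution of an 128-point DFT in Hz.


Step 1 — Nyquist sampling rate:
fs = 2 * fmax = 2 * 62890.0 = 125780.0 Hz

Step 2 — DFT bin spacing:
df = fs / N = 125780.0 / 128 = 982.6562 Hz

982.6562 Hz


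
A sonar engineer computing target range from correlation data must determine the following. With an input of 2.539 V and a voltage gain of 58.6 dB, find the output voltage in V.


Output voltage from dB gain:
V_out = V_in * 10^(gain_dB / 20)
      = 2.539 * 10^(58.6 / 20)
      = 2.539 * 851.138038
      = 2161.0395 V

2161.0395 V


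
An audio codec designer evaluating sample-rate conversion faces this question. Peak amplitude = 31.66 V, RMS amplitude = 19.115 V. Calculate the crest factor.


Crest factor is the ratio of peak to RMS:
CF = V_peak / V_rms
   = 31.66 / 19.115
   = 1.6563

1.6563


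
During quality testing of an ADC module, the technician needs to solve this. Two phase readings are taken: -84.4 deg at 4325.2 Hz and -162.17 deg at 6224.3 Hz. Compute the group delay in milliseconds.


Group delay from phase difference:
tau = -d(phi)/d(omega)
d(phi) = -77.77 deg = -1.357343 rad
d(omega) = 2*pi*(6224.3 - 4325.2) = 11932.3972 rad/s
tau = -(-1.357343) / 11932.3972
    = 0.1138 ms

0.1138 ms


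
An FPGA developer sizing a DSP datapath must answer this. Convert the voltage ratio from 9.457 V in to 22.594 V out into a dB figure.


Voltage gain in dB:
G = 20 * log10(Vout / Vin)
  = 20 * log10(22.594 / 9.457)
  = 20 * log10(2.38913)
  = 20 * 0.37824
  = 7.56 dB

7.56 dB


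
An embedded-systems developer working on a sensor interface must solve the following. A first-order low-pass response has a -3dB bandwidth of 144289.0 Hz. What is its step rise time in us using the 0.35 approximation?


Rise time from bandwidth relationship:
tr = 0.35 / BW
   = 0.35 / 144289.0
   = 2.425687336e-06 s
   = 2.4257 us

2.4257 us


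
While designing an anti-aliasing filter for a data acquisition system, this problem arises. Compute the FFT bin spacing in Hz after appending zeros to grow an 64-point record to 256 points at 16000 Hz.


Frequency resolution after zero-padding:
N_padded = 64 * 4 = 256
df = fs / N_padded
   = 16000 / 256
   = 62.5 Hz

62.5 Hz


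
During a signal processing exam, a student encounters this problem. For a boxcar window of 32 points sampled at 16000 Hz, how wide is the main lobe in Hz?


Main lobe width for a rectangular window:
Width = 2 * fs / N
      = 2 * 16000 / 32
      = 32000 / 32
      = 1000.0 Hz

1000.0 Hz


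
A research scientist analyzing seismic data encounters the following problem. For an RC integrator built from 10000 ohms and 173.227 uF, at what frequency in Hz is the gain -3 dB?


Cutoff frequency of a first-order RC filter:
fc = 1 / (2 * pi * R * C)
C = 173.227 uF = 0.000173227 F
fc = 1 / (2 * pi * 10000 * 0.000173227)
   = 1 / 10.884173412068
   = 0.091877 Hz

0.091877 Hz


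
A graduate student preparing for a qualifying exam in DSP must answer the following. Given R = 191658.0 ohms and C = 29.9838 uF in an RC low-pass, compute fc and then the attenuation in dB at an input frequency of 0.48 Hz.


Step 1 — cutoff frequency:
fc = 1 / (2*pi*R*C)
C = 29.9838 uF = 2.99838e-05 F
fc = 1 / (2*pi*191658.0*2.99838e-05)
   = 0.0276953 Hz

Step 2 — magnitude at f = 0.48 Hz:
|H(f)| = 1 / sqrt(1 + (f/fc)^2)
f/fc = 0.48 / 0.0276953 = 17.331461
|H| = 1 / sqrt(1 + 300.37954) = 0.0576027
|H|_dB = 20*log10(0.0576027) = -24.79 dB

fc = 0.0276953 Hz; |H(0.48 Hz)| = -24.79 dB


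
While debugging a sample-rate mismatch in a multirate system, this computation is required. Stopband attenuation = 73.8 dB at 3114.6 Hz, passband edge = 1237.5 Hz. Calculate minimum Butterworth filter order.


Butterworth filter order formula:
n = log10(10^(A/10) - 1) / (2 * log10(f_stop/f_pass))
10^(73.8/10) - 1 = 23988328.1902
f_stop/f_pass = 3114.6 / 1237.5 = 2.5168
n = 9.2053 -> ceil = 10

10


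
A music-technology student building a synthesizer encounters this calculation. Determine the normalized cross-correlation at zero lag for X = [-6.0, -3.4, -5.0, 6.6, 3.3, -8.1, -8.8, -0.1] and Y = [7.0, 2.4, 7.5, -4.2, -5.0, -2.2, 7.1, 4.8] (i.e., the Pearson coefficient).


Pearson correlation coefficient (population):
r = cov(X,Y) / (std(X) * std(Y))
Mean X = -2.6875, Mean Y = 2.175
Cov(X,Y) = -16.282187
Std(X) = 5.15132, Std(Y) = 4.925634
r = -0.6417

-0.6417


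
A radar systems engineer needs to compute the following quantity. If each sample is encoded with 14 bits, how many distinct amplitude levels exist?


Number of quantization levels = 2^N
= 2^14
= 16384

16384


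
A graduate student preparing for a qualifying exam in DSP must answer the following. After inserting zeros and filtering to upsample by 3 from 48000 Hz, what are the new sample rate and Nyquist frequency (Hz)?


Step 1 — output sample rate after interpolation by L:
fs_out = L * fs_in = 3 * 48000 = 144000 Hz

Step 2 — Nyquist frequency of the output stream:
f_Nyq = fs_out / 2 = 144000 / 2 = 72000.0 Hz

fs_out = 144000 Hz; f_Nyquist = 72000.0 Hz


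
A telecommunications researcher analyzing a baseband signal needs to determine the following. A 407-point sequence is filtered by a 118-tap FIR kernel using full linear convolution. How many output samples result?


Linear convolution output length:
L = N + M - 1
  = 407 + 118 - 1
  = 524 samples

524


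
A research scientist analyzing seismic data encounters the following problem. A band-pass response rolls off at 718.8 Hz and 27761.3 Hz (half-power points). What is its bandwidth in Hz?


Bandwidth is the difference of -3dB frequencies:
BW = f_high - f_low
   = 27761.3 - 718.8
   = 27042.5 Hz

27042.5 Hz


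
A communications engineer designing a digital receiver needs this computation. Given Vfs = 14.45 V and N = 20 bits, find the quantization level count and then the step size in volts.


Step 1 — number of quantization levels:
L = 2^N = 2^20 = 1048576

Step 2 — LSB step size:
delta = Vfs / L
      = 14.45 / 1048576
      = 1.378e-05 V

Levels = 1048576; step size = 1.378e-05 V


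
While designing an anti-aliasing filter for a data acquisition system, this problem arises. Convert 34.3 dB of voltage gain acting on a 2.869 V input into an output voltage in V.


Output voltage from dB gain:
V_out = V_in * 10^(gain_dB / 20)
      = 2.869 * 10^(34.3 / 20)
      = 2.869 * 51.880004
      = 148.8437 V

148.8437 V


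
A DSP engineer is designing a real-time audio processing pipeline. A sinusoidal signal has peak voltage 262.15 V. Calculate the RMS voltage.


RMS voltage for a sinusoidal waveform:
V_rms = V_peak / sqrt(2)
      = 262.15 / 1.414214
      = 185.368 V

185.368 V


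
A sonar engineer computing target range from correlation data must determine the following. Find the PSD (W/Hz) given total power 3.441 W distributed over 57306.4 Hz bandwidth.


Power spectral density:
PSD = P / BW
    = 3.441 / 57306.4
    = 6.005e-05 W/Hz

6.005e-05 W/Hz


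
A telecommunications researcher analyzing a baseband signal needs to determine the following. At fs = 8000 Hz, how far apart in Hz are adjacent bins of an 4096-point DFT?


DFT frequency resolution:
df = fs / N
   = 8000 / 4096
   = 1.9531 Hz

1.9531 Hz


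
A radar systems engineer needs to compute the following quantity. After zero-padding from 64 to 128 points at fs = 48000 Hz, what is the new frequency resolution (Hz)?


Frequency resolution after zero-padding:
N_padded = 64 * 2 = 128
df = fs / N_padded
   = 48000 / 128
   = 375.0 Hz

375.0 Hz


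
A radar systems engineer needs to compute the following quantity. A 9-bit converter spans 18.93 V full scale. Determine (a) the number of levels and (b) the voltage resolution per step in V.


Step 1 — number of quantization levels:
L = 2^N = 2^9 = 512

Step 2 — LSB step size:
delta = Vfs / L
      = 18.93 / 512
      = 0.03697266 V

Levels = 512; step size = 0.03697266 V


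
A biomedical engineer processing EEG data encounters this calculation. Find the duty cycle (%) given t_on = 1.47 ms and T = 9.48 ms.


Duty cycle as a percentage:
DC = (t_on / T) * 100
   = (1.47 / 9.48) * 100
   = 0.155063 * 100
   = 15.51 %

15.51 %


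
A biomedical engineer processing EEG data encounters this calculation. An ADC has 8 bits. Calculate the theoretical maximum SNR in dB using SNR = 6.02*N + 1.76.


Theoretical SNR for a full-scale sinusoid:
SNR = 6.02 * N + 1.76
    = 6.02 * 8 + 1.76
    = 48.16 + 1.76
    = 49.92 dB

49.92 dB


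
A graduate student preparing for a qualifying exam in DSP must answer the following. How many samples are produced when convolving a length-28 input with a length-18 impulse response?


Linear convolution output length:
L = N + M - 1
  = 28 + 18 - 1
  = 45 samples

45


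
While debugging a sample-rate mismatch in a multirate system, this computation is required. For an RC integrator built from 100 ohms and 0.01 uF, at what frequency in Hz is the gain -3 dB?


Cutoff frequency of a first-order RC filter:
fc = 1 / (2 * pi * R * C)
C = 0.01 uF = 1e-08 F
fc = 1 / (2 * pi * 100 * 1e-08)
   = 1 / 6.2831853071796e-06
   = 159154.943092 Hz

159154.943092 Hz


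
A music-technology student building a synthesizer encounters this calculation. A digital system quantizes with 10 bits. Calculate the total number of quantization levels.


Number of quantization levels = 2^N
= 2^10
= 1024

1024


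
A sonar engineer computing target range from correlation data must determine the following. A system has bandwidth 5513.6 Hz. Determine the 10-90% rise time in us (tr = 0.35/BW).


Rise time from bandwidth relationship:
tr = 0.35 / BW
   = 0.35 / 5513.6
   = 6.34793964e-05 s
   = 63.4794 us

63.4794 us


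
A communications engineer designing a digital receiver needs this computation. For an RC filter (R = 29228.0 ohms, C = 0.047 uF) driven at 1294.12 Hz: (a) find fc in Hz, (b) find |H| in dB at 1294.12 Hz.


Step 1 — cutoff frequency:
fc = 1 / (2*pi*R*C)
C = 0.047 uF = 4.7e-08 F
fc = 1 / (2*pi*29228.0*4.7e-08)
   = 115.857 Hz

Step 2 — magnitude at f = 1294.12 Hz:
|H(f)| = 1 / sqrt(1 + (f/fc)^2)
f/fc = 1294.12 / 115.857 = 11.169977
|H| = 1 / sqrt(1 + 124.768386) = 0.0891691
|H|_dB = 20*log10(0.0891691) = -21.0 dB

fc = 115.857 Hz; |H(1294.12 Hz)| = -21.0 dB


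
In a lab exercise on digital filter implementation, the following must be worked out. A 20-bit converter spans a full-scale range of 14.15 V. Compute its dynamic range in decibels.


Dynamic range from full-scale to LSB:
V_min = V_max / 2^bits = 14.15 / 2^20
DR = 20 * log10(V_max / V_min)
   = 20 * log10(2^20)
   = 20 * 20 * log10(2)
   = 120.41 dB

120.41 dB


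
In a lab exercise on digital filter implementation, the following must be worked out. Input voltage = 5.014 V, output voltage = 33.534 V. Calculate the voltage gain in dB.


Voltage gain in dB:
G = 20 * log10(Vout / Vin)
  = 20 * log10(33.534 / 5.014)
  = 20 * log10(6.688073)
  = 20 * 0.825301
  = 16.51 dB

16.51 dB


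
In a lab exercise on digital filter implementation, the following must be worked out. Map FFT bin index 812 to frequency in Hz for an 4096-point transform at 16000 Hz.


Frequency of DFT bin k:
f_k = k * fs / N
    = 812 * 16000 / 4096
    = 12992000 / 4096
    = 3171.875 Hz

3171.875 Hz


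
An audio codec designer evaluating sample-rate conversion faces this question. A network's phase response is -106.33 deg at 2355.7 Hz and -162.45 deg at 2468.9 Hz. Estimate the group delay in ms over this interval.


Group delay from phase difference:
tau = -d(phi)/d(omega)
d(phi) = -56.12 deg = -0.979479 rad
d(omega) = 2*pi*(2468.9 - 2355.7) = 711.2566 rad/s
tau = -(-0.979479) / 711.2566
    = 1.3771 ms

1.3771 ms


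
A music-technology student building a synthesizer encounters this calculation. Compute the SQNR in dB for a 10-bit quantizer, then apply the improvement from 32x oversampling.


Step 1 — baseline SQNR at Nyquist:
SQNR_base = 6.02*N + 1.76
          = 6.02*10 + 1.76
          = 61.96 dB

Step 2 — oversampling processing gain:
G = 10*log10(OSR) = 10*log10(32) = 15.05 dB

Step 3 — total:
SQNR_total = 61.96 + 15.05 = 77.01 dB

Base SQNR = 61.96 dB; oversampled SQNR = 77.01 dB


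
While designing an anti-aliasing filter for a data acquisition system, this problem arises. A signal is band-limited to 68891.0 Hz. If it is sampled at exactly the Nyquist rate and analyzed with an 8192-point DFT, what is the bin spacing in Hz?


Step 1 — Nyquist sampling rate:
fs = 2 * fmax = 2 * 68891.0 = 137782.0 Hz

Step 2 — DFT bin spacing:
df = fs / N = 137782.0 / 8192 = 16.8191 Hz

16.8191 Hz


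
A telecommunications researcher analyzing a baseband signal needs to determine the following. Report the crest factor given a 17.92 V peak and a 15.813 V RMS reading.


Crest factor is the ratio of peak to RMS:
CF = V_peak / V_rms
   = 17.92 / 15.813
   = 1.1332

1.1332


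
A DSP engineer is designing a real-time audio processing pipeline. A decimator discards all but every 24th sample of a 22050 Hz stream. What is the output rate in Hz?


Decimation reduces the sample rate:
fs_out = fs_in / M
       = 22050 / 24
       = 918.75 Hz

918.75 Hz


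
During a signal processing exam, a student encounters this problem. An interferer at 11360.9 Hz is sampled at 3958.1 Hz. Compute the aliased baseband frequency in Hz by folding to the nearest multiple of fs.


Compute the nearest integer multiple of fs to the signal:
n = round(11360.9 / 3958.1) = 3
f_alias = |11360.9 - 3 * 3958.1|
        = |11360.9 - 11874.3|
        = 513.4 Hz

513.4


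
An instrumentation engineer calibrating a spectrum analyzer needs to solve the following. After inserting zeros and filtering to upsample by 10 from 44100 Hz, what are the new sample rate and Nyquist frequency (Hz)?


Step 1 — output sample rate after interpolation by L:
fs_out = L * fs_in = 10 * 44100 = 441000 Hz

Step 2 — Nyquist frequency of the output stream:
f_Nyq = fs_out / 2 = 441000 / 2 = 220500.0 Hz

fs_out = 441000 Hz; f_Nyquist = 220500.0 Hz


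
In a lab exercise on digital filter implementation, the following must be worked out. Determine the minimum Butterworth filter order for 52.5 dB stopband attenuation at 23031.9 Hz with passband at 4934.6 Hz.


Butterworth filter order formula:
n = log10(10^(A/10) - 1) / (2 * log10(f_stop/f_pass))
10^(52.5/10) - 1 = 177826.941
f_stop/f_pass = 23031.9 / 4934.6 = 4.6674
n = 3.9233 -> ceil = 4

4


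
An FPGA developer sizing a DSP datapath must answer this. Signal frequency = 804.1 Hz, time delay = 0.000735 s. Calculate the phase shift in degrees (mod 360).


Phase shift from frequency and time delay:
phi = 360 * f * t_delay
    = 360 * 804.1 * 0.000735
    = 212.76 degrees
    mod 360 = 212.76 degrees

212.76 degrees


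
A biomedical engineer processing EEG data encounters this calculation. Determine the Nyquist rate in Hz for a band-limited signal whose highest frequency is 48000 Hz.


The Nyquist rate is twice the maximum frequency component.
fs_min = 2 * fmax
      = 2 * 48000
      = 96000 Hz

96000


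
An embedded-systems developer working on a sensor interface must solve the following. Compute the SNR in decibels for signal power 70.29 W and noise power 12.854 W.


SNR in decibels:
SNR = 10 * log10(Ps / Pn)
    = 10 * log10(70.29 / 12.854)
    = 10 * log10(5.4683)
    = 10 * 0.7379
    = 7.38 dB

7.38 dB


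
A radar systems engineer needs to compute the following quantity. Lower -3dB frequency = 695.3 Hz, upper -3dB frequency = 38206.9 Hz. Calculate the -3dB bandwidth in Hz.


Bandwidth is the difference of -3dB frequencies:
BW = f_high - f_low
   = 38206.9 - 695.3
   = 37511.6 Hz

37511.6 Hz
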